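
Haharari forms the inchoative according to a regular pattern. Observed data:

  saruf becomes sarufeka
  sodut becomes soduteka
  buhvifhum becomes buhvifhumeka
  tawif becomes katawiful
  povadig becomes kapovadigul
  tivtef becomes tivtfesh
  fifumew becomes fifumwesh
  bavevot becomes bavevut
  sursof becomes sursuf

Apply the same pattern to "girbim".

"girbim" has last vowel 'i'. The stems whose last vowel is 'i' (tawif → katawiful, povadig → kapovadigul) add ka- … -ul around the stem.
The other patterns: stems whose last vowel is 'u' add -eka; stems whose last vowel is 'e' delete the last vowel and add -esh; stems whose last vowel is 'o' change the last vowel to 'u'.
So girbim → kagirbimul.

kagirbimul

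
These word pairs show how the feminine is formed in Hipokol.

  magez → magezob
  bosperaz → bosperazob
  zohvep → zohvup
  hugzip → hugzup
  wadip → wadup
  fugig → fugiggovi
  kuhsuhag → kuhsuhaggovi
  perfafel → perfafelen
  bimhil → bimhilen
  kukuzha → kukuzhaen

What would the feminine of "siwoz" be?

magez and zohvep both have last vowel 'e' yet inflect differently (magezob, zohvup), so the last vowel is not what conditions the rule; the final letter is.
"siwoz" ends in -z. The stems ending in -z (magez → magezob, bosperaz → bosperazob) add -ob.
So siwoz → siwozob.

siwozob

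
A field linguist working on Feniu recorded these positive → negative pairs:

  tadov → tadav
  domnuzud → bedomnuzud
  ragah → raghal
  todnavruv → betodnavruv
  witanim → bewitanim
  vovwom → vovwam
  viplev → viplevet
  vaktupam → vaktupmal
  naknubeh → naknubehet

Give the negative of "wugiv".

bewugiv

"wugiv" has last vowel 'i'. The one such stem in the data (witanim → bewitanim) adds the prefix be-, so the same rule applies.
So wugiv → bewugiv.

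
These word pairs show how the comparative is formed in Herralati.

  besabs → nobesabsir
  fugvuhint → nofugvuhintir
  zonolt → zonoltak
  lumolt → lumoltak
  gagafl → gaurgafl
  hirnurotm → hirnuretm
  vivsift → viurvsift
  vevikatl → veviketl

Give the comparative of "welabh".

nowelabhir

vivsift and lumolt both end in -t yet inflect differently (viurvsift, lumoltak), so the final letter is not what conditions the rule; the second-to-last letter is.
"welabh" has second-to-last letter 'b'. The one such stem in the data (besabs → nobesabsir) adds no- … -ir around the stem, so the same rule applies.
So welabh → nowelabhir.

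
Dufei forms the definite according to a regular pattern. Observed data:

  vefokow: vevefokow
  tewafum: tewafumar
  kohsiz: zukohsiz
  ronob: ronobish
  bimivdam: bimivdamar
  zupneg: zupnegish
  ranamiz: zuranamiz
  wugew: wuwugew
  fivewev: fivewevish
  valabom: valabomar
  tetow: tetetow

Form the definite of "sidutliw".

sisidutliw

"sidutliw" ends in -w. The stems ending in -w (tetow → tetetow, vefokow → vevefokow, wugew → wuwugew) repeat the first consonant+vowel as a prefix.
The other patterns: stems ending in -m add -ar; stems ending in -z add the prefix zu-; stems ending in -b, -g or -v add -ish.
So sidutliw → sisidutliw.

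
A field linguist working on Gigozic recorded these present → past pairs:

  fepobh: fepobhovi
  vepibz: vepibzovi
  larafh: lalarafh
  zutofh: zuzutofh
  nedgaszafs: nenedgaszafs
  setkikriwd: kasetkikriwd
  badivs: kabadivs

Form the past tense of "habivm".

kahabivm

fepobh and larafh both end in -h yet inflect differently (fepobhovi, lalarafh), so the final letter is not what conditions the rule; the second-to-last letter is.
"habivm" has second-to-last letter 'v'. The one such stem in the data (badivs → kabadivs) adds the prefix ka-, so the same rule applies.
So habivm → kahabivm.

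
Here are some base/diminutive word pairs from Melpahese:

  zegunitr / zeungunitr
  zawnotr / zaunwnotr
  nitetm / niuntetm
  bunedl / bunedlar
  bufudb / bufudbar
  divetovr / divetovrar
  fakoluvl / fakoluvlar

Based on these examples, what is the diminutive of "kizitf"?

kiunzitf

zegunitr and divetovr both end in -r yet inflect differently (zeungunitr, divetovrar), so the final letter is not what conditions the rule; the second-to-last letter is.
"kizitf" has second-to-last letter 't'. The stems whose second-to-last letter is 't' (zegunitr → zeungunitr, zawnotr → zaunwnotr, nitetm → niuntetm) insert -un- after the first vowel.
So kizitf → kiunzitf.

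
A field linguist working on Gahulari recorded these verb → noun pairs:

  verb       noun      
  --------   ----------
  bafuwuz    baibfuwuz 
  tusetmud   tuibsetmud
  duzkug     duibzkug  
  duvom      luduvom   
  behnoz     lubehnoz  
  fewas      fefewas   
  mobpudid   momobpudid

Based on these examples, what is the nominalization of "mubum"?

bafuwuz and behnoz both end in -z yet inflect differently (baibfuwuz, lubehnoz), so the final letter is not what conditions the rule; the last vowel is.
"mubum" has last vowel 'u'. The stems whose last vowel is 'u' (bafuwuz → baibfuwuz, tusetmud → tuibsetmud, duzkug → duibzkug) insert -ib- after the first vowel.
The other patterns: stems whose last vowel is 'o' add the prefix lu-; stems whose last vowel is 'a' or 'i' repeat the first consonant+vowel as a prefix.
So mubum → muibbum.

muibbum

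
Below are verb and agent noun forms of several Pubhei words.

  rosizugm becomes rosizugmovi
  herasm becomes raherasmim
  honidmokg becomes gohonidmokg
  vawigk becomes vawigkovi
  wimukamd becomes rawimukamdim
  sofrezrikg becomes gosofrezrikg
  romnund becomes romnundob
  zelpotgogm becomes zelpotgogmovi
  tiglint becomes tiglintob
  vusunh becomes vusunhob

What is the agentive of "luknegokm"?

goluknegokm

romnund and wimukamd both end in -d yet inflect differently (romnundob, rawimukamdim), so the final letter is not what conditions the rule; the second-to-last letter is.
"luknegokm" has second-to-last letter 'k'. The stems whose second-to-last letter is 'k' (honidmokg → gohonidmokg, sofrezrikg → gosofrezrikg) add the prefix go-.
So luknegokm → goluknegokm.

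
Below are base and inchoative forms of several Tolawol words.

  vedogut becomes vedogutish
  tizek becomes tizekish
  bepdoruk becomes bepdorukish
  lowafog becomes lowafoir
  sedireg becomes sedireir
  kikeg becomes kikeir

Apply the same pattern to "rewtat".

rewtatish

sedireg and tizek both have last vowel 'e' yet inflect differently (sedireir, tizekish), so the last vowel is not what conditions the rule; the final letter is.
"rewtat" ends in -t. The one such stem in the data (vedogut → vedogutish) adds -ish, so the same rule applies.
The other pattern: stems ending in -g drop the final letter and add -ir.
So rewtat → rewtatish.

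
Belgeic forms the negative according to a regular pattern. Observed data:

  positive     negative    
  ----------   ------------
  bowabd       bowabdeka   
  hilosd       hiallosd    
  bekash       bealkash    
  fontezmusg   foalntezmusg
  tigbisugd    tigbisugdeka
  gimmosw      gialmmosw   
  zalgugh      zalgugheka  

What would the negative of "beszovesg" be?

bealszovesg

hilosd and tigbisugd both end in -d yet inflect differently (hiallosd, tigbisugdeka), so the final letter is not what conditions the rule; the second-to-last letter is.
"beszovesg" has second-to-last letter 's'. The stems whose second-to-last letter is 's' (gimmosw → gialmmosw, hilosd → hiallosd, bekash → bealkash) insert -al- after the first vowel.
The other pattern: stems whose second-to-last letter is 'b' or 'g' add -eka.
So beszovesg → bealszovesg.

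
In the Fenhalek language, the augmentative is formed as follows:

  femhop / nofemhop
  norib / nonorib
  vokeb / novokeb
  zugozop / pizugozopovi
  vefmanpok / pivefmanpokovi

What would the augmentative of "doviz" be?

nodoviz

zugozop and femhop both end in -p yet inflect differently (pizugozopovi, nofemhop), so the final letter is not what conditions the rule; the number of vowels is.
"doviz" has 2 vowels. The stems with 2 vowels (femhop → nofemhop, vokeb → novokeb, norib → nonorib) add the prefix no-.
So doviz → nodoviz.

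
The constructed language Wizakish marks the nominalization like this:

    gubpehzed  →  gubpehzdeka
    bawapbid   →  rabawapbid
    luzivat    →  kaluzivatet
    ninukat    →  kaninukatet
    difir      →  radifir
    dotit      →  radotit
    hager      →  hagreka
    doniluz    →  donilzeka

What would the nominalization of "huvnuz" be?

huvnzeka

"huvnuz" has last vowel 'u'. The one such stem in the data (doniluz → donilzeka) deletes the last vowel and adds -eka (as do hager, gubpehzed), so the same rule applies.
The other patterns: stems whose last vowel is 'a' add ka- … -et around the stem; stems whose last vowel is 'i' add the prefix ra-.
So huvnuz → huvnzeka.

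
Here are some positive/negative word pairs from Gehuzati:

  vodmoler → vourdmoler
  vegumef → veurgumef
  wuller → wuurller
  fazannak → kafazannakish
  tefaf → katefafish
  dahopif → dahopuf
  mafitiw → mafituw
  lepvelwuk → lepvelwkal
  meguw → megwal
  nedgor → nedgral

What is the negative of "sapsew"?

saurpsew

vegumef and tefaf both end in -f yet inflect differently (veurgumef, katefafish), so the final letter is not what conditions the rule; the last vowel is.
"sapsew" has last vowel 'e'. The stems whose last vowel is 'e' (vodmoler → vourdmoler, vegumef → veurgumef, wuller → wuurller) insert -ur- after the first vowel.
So sapsew → saurpsew.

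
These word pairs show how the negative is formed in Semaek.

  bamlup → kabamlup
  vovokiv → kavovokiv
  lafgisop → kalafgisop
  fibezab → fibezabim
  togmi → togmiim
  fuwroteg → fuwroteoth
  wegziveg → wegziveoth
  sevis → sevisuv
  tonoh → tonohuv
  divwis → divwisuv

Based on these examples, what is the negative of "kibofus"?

vovokiv and togmi both have last vowel 'i' yet inflect differently (kavovokiv, togmiim), so the last vowel is not what conditions the rule; the final letter is.
"kibofus" ends in -s. The stems ending in -s (sevis → sevisuv, divwis → divwisuv) add -uv.
So kibofus → kibofusuv.

kibofusuv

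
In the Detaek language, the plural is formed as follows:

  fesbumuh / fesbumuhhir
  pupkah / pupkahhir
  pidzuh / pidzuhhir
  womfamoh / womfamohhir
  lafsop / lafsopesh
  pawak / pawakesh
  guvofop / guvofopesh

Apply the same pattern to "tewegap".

womfamoh and lafsop both have last vowel 'o' yet inflect differently (womfamohhir, lafsopesh), so the last vowel is not what conditions the rule; the final letter is.
"tewegap" ends in -p. The stems ending in -p (lafsop → lafsopesh, guvofop → guvofopesh) add -esh.
The other pattern: stems ending in -h double the final consonant and add -ir.
So tewegap → tewegapesh.

tewegapesh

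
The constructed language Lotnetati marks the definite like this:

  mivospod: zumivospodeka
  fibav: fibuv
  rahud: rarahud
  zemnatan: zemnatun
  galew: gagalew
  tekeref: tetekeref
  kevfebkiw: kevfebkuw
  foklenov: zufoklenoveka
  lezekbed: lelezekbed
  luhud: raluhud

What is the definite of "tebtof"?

mivospod and luhud both end in -d yet inflect differently (zumivospodeka, raluhud), so the final letter is not what conditions the rule; the last vowel is.
"tebtof" has last vowel 'o'. The stems whose last vowel is 'o' (mivospod → zumivospodeka, foklenov → zufoklenoveka) add zu- … -eka around the stem.
So tebtof → zutebtofeka.

zutebtofeka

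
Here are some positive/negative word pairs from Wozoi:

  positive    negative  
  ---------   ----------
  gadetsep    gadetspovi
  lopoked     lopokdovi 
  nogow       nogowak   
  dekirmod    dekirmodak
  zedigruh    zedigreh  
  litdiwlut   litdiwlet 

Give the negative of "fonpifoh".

lopoked and dekirmod both end in -d yet inflect differently (lopokdovi, dekirmodak), so the final letter is not what conditions the rule; the last vowel is.
"fonpifoh" has last vowel 'o'. The stems whose last vowel is 'o' (nogow → nogowak, dekirmod → dekirmodak) add -ak.
The other patterns: stems whose last vowel is 'e' delete the last vowel and add -ovi; stems whose last vowel is 'u' change the last vowel to 'e'.
So fonpifoh → fonpifohak.

fonpifohak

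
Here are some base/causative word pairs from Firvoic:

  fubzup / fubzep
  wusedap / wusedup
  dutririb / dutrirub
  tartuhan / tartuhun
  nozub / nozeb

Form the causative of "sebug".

nozub and dutririb both end in -b yet inflect differently (nozeb, dutrirub), so the final letter is not what conditions the rule; the last vowel is.
"sebug" has last vowel 'u'. The stems whose last vowel is 'u' (fubzup → fubzep, nozub → nozeb) change the last vowel to 'e'.
So sebug → sebeg.

sebeg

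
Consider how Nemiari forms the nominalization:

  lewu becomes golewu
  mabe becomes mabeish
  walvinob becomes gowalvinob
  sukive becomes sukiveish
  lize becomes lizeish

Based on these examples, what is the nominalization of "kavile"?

"kavile" ends in -e. The stems ending in -e (lize → lizeish, sukive → sukiveish, mabe → mabeish) add -ish.
So kavile → kavileish.

kavileish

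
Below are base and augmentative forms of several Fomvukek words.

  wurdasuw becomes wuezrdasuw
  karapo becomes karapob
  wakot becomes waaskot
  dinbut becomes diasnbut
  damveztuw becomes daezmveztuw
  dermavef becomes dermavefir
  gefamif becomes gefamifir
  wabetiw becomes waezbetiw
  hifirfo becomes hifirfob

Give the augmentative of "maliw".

maezliw

wabetiw and gefamif both have last vowel 'i' yet inflect differently (waezbetiw, gefamifir), so the last vowel is not what conditions the rule; the final letter is.
"maliw" ends in -w. The stems ending in -w (damveztuw → daezmveztuw, wabetiw → waezbetiw, wurdasuw → wuezrdasuw) insert -ez- after the first vowel.
The other patterns: stems ending in -o drop the final letter and add -ob; stems ending in -f add -ir; stems ending in -t insert -as- after the first vowel.
So maliw → maezliw.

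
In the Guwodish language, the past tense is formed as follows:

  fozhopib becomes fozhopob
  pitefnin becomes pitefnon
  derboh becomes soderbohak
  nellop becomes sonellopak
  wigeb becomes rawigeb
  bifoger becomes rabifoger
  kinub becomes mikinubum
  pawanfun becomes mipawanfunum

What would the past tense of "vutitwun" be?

mivutitwunum

fozhopib and wigeb both end in -b yet inflect differently (fozhopob, rawigeb), so the final letter is not what conditions the rule; the last vowel is.
"vutitwun" has last vowel 'u'. The stems whose last vowel is 'u' (kinub → mikinubum, pawanfun → mipawanfunum) add mi- … -um around the stem.
So vutitwun → mivutitwunum.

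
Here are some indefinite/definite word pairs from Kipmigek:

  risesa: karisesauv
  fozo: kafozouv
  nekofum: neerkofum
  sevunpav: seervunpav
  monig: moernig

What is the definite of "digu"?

kadiguuv

risesa and sevunpav both have last vowel 'a' yet inflect differently (karisesauv, seervunpav), so the last vowel is not what conditions the rule; whether the stem ends in a vowel or a consonant is.
"digu" ends in a vowel. The stems ending in a vowel (fozo → kafozouv, risesa → karisesauv) add ka- … -uv around the stem.
The other pattern: stems ending in a consonant insert -er- after the first vowel.
So digu → kadiguuv.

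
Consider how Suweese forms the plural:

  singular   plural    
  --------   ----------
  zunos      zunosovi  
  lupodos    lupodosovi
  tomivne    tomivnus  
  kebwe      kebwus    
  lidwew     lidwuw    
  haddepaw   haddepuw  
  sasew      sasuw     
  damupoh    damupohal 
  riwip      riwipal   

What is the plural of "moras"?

morasovi

tomivne and lidwew both have last vowel 'e' yet inflect differently (tomivnus, lidwuw), so the last vowel is not what conditions the rule; the final letter is.
"moras" ends in -s. The stems ending in -s (zunos → zunosovi, lupodos → lupodosovi) add -ovi.
The other patterns: stems ending in -e drop the final letter and add -us; stems ending in -w change the last vowel to 'u'; stems ending in -h or -p add -al.
So moras → morasovi.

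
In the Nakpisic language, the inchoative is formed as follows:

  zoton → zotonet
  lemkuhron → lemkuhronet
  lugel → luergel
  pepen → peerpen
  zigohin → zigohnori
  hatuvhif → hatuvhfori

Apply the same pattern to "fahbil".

fahblori

zoton and pepen both end in -n yet inflect differently (zotonet, peerpen), so the final letter is not what conditions the rule; the last vowel is.
"fahbil" has last vowel 'i'. The stems whose last vowel is 'i' (zigohin → zigohnori, hatuvhif → hatuvhfori) delete the last vowel and add -ori.
So fahbil → fahblori.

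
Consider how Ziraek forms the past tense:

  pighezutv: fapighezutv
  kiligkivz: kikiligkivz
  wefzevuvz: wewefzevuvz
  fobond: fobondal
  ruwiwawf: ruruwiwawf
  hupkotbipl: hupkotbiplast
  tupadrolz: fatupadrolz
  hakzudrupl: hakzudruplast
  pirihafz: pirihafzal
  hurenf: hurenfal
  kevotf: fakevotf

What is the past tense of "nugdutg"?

"nugdutg" has second-to-last letter 't'. The stems whose second-to-last letter is 't' (pighezutv → fapighezutv, kevotf → fakevotf) add the prefix fa-.
The other patterns: stems whose second-to-last letter is 'v' or 'w' repeat the first consonant+vowel as a prefix; stems whose second-to-last letter is 'p' add -ast; stems whose second-to-last letter is 'f' or 'n' add -al.
So nugdutg → fanugdutg.

fanugdutg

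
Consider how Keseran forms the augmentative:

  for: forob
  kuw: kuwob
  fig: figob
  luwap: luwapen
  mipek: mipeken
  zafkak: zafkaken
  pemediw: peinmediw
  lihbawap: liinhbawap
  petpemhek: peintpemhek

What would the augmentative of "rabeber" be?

rainbeber

"rabeber" has 3 vowels. The stems with 3 vowels (pemediw → peinmediw, lihbawap → liinhbawap, petpemhek → peintpemhek) insert -in- after the first vowel.
So rabeber → rainbeber.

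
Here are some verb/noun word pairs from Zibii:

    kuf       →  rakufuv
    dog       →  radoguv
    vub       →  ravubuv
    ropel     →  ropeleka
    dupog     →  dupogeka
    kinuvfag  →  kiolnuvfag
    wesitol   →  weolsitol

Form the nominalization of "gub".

dog and dupog both end in -g yet inflect differently (radoguv, dupogeka), so the final letter is not what conditions the rule; the number of vowels is.
"gub" has 1 vowel. The stems with 1 vowel (kuf → rakufuv, dog → radoguv, vub → ravubuv) add ra- … -uv around the stem.
The other patterns: stems with 2 vowels add -eka; stems with 3 vowels insert -ol- after the first vowel.
So gub → ragubuv.

ragubuv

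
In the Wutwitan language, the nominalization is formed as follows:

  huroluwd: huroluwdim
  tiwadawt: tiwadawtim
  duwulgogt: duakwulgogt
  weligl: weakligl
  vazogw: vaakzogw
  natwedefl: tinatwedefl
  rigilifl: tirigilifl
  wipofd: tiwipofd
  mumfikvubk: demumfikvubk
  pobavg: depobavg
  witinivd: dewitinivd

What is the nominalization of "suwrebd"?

desuwrebd

tiwadawt and duwulgogt both end in -t yet inflect differently (tiwadawtim, duakwulgogt), so the final letter is not what conditions the rule; the second-to-last letter is.
"suwrebd" has second-to-last letter 'b'. The one such stem in the data (mumfikvubk → demumfikvubk) adds the prefix de-, so the same rule applies.
So suwrebd → desuwrebd.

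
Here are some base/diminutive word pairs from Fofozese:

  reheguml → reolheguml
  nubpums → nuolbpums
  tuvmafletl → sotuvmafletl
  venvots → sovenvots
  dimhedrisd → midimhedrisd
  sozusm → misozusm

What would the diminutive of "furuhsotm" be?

reheguml and tuvmafletl both end in -l yet inflect differently (reolheguml, sotuvmafletl), so the final letter is not what conditions the rule; the second-to-last letter is.
"furuhsotm" has second-to-last letter 't'. The stems whose second-to-last letter is 't' (tuvmafletl → sotuvmafletl, venvots → sovenvots) add the prefix so-.
So furuhsotm → sofuruhsotm.

sofuruhsotm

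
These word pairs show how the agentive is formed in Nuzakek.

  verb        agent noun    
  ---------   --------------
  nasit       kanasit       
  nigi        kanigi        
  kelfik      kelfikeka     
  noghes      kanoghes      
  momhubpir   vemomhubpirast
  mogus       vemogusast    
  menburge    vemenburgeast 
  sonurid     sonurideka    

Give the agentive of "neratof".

noghes and mogus both end in -s yet inflect differently (kanoghes, vemogusast), so the final letter is not what conditions the rule; the first letter is.
"neratof" begins with n-. The stems beginning with n- (nigi → kanigi, noghes → kanoghes, nasit → kanasit) add the prefix ka-.
The other patterns: stems beginning with m- add ve- … -ast around the stem; stems beginning with k- or s- add -eka.
So neratof → kaneratof.

kaneratof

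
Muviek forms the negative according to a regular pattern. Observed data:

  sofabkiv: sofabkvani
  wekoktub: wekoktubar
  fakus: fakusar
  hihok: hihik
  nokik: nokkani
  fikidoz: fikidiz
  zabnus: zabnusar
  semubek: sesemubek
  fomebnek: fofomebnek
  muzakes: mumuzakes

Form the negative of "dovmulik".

dovmulkani

nokik and fomebnek both end in -k yet inflect differently (nokkani, fofomebnek), so the final letter is not what conditions the rule; the last vowel is.
"dovmulik" has last vowel 'i'. The stems whose last vowel is 'i' (nokik → nokkani, sofabkiv → sofabkvani) delete the last vowel and add -ani.
So dovmulik → dovmulkani.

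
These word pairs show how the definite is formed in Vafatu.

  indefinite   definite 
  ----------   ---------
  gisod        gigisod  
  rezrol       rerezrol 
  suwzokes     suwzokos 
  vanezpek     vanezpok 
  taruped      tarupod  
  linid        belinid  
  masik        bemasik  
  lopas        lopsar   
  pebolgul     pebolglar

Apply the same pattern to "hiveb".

gisod and taruped both end in -d yet inflect differently (gigisod, tarupod), so the final letter is not what conditions the rule; the last vowel is.
"hiveb" has last vowel 'e'. The stems whose last vowel is 'e' (suwzokes → suwzokos, vanezpek → vanezpok, taruped → tarupod) change the last vowel to 'o'.
The other patterns: stems whose last vowel is 'o' repeat the first consonant+vowel as a prefix; stems whose last vowel is 'i' add the prefix be-; stems whose last vowel is 'a' or 'u' delete the last vowel and add -ar.
So hiveb → hivob.

hivob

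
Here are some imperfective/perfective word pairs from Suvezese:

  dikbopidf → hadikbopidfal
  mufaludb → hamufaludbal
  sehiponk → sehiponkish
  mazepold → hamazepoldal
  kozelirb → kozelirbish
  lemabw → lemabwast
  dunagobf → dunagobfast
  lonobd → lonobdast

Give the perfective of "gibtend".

gibtendish

kozelirb and mufaludb both end in -b yet inflect differently (kozelirbish, hamufaludbal), so the final letter is not what conditions the rule; the second-to-last letter is.
"gibtend" has second-to-last letter 'n'. The one such stem in the data (sehiponk → sehiponkish) adds -ish, so the same rule applies.
The other patterns: stems whose second-to-last letter is 'b' add -ast; stems whose second-to-last letter is 'd' or 'l' add ha- … -al around the stem.
So gibtend → gibtendish.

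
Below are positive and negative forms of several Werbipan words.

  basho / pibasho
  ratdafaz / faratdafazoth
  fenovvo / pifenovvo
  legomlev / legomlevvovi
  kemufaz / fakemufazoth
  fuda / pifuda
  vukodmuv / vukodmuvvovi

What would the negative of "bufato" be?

pibufato

ratdafaz and fuda both have last vowel 'a' yet inflect differently (faratdafazoth, pifuda), so the last vowel is not what conditions the rule; the final letter is.
"bufato" ends in -o. The stems ending in -o (fenovvo → pifenovvo, basho → pibasho) add the prefix pi-.
The other patterns: stems ending in -z add fa- … -oth around the stem; stems ending in -v double the final consonant and add -ovi.
So bufato → pibufato.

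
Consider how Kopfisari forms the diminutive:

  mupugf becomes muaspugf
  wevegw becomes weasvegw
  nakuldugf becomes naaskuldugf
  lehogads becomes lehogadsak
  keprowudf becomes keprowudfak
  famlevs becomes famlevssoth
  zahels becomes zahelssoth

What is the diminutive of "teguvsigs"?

teasguvsigs

mupugf and keprowudf both end in -f yet inflect differently (muaspugf, keprowudfak), so the final letter is not what conditions the rule; the second-to-last letter is.
"teguvsigs" has second-to-last letter 'g'. The stems whose second-to-last letter is 'g' (mupugf → muaspugf, wevegw → weasvegw, nakuldugf → naaskuldugf) insert -as- after the first vowel.
The other patterns: stems whose second-to-last letter is 'd' add -ak; stems whose second-to-last letter is 'l' or 'v' double the final consonant and add -oth.
So teguvsigs → teasguvsigs.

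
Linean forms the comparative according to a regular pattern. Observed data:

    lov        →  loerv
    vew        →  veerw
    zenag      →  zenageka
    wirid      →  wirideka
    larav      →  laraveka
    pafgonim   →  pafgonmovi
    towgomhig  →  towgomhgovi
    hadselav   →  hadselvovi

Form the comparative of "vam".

vaerm

lov and larav both end in -v yet inflect differently (loerv, laraveka), so the final letter is not what conditions the rule; the number of vowels is.
"vam" has 1 vowel. The stems with 1 vowel (lov → loerv, vew → veerw) insert -er- after the first vowel.
So vam → vaerm.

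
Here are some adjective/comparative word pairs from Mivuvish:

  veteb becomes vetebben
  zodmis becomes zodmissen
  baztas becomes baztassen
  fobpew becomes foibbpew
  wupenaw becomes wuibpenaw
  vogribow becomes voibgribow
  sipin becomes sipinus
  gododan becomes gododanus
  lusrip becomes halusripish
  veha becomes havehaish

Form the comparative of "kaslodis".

veteb and fobpew both have last vowel 'e' yet inflect differently (vetebben, foibbpew), so the last vowel is not what conditions the rule; the final letter is.
"kaslodis" ends in -s. The stems ending in -s (zodmis → zodmissen, baztas → baztassen) double the final consonant and add -en.
So kaslodis → kaslodissen.

kaslodissen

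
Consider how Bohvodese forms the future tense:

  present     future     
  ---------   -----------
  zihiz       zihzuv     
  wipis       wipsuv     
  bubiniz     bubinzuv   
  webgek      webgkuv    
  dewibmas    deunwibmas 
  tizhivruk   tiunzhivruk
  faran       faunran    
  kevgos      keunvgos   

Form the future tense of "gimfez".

gimfzuv

wipis and dewibmas both end in -s yet inflect differently (wipsuv, deunwibmas), so the final letter is not what conditions the rule; the last vowel is.
"gimfez" has last vowel 'e'. The one such stem in the data (webgek → webgkuv) deletes the last vowel and adds -uv (as do zihiz, wipis), so the same rule applies.
The other pattern: stems whose last vowel is 'a', 'o' or 'u' insert -un- after the first vowel.
So gimfez → gimfzuv.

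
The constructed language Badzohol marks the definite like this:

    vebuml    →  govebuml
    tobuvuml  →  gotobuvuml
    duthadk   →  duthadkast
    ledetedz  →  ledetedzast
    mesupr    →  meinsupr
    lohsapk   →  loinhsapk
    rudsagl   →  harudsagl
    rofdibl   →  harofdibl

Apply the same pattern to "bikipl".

duthadk and lohsapk both end in -k yet inflect differently (duthadkast, loinhsapk), so the final letter is not what conditions the rule; the second-to-last letter is.
"bikipl" has second-to-last letter 'p'. The stems whose second-to-last letter is 'p' (mesupr → meinsupr, lohsapk → loinhsapk) insert -in- after the first vowel.
The other patterns: stems whose second-to-last letter is 'm' add the prefix go-; stems whose second-to-last letter is 'd' add -ast; stems whose second-to-last letter is 'b' or 'g' add the prefix ha-.
So bikipl → biinkipl.

biinkipl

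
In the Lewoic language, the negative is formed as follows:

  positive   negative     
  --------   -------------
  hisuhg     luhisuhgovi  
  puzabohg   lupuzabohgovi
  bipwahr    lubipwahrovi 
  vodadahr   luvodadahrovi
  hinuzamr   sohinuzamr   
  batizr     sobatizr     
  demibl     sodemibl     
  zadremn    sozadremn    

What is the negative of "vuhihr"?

luvuhihrovi

"vuhihr" has second-to-last letter 'h'. The stems whose second-to-last letter is 'h' (hisuhg → luhisuhgovi, puzabohg → lupuzabohgovi, bipwahr → lubipwahrovi) add lu- … -ovi around the stem.
The other pattern: stems whose second-to-last letter is 'b', 'm' or 'z' add the prefix so-.
So vuhihr → luvuhihrovi.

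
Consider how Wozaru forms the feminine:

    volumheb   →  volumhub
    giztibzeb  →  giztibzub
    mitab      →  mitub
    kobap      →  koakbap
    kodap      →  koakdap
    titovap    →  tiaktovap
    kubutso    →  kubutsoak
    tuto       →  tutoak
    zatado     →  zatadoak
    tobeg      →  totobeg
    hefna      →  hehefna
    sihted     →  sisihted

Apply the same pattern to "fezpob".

mitab and kobap both have last vowel 'a' yet inflect differently (mitub, koakbap), so the last vowel is not what conditions the rule; the final letter is.
"fezpob" ends in -b. The stems ending in -b (volumheb → volumhub, giztibzeb → giztibzub, mitab → mitub) change the last vowel to 'u'.
The other patterns: stems ending in -p insert -ak- after the first vowel; stems ending in -o add -ak; stems ending in -a, -d or -g repeat the first consonant+vowel as a prefix.
So fezpob → fezpub.

fezpub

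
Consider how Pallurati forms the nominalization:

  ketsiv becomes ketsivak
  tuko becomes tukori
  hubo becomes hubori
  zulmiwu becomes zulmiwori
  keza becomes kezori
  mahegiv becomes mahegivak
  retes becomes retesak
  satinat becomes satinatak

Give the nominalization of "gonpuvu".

keza and satinat both have last vowel 'a' yet inflect differently (kezori, satinatak), so the last vowel is not what conditions the rule; whether the stem ends in a vowel or a consonant is.
"gonpuvu" ends in a vowel. The stems ending in a vowel (tuko → tukori, zulmiwu → zulmiwori, hubo → hubori) drop the final letter and add -ori.
The other pattern: stems ending in a consonant add -ak.
So gonpuvu → gonpuvori.

gonpuvori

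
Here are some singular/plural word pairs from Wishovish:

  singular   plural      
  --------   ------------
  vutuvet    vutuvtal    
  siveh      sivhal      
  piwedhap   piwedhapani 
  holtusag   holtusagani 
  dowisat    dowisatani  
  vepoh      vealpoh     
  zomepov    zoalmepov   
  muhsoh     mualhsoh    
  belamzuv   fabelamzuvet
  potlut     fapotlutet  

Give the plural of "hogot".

vutuvet and dowisat both end in -t yet inflect differently (vutuvtal, dowisatani), so the final letter is not what conditions the rule; the last vowel is.
"hogot" has last vowel 'o'. The stems whose last vowel is 'o' (vepoh → vealpoh, zomepov → zoalmepov, muhsoh → mualhsoh) insert -al- after the first vowel.
So hogot → hoalgot.

hoalgot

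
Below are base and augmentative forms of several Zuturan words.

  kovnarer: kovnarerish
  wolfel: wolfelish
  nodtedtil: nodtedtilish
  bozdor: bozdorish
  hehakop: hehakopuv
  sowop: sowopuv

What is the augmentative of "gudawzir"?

sowop and bozdor both have last vowel 'o' yet inflect differently (sowopuv, bozdorish), so the last vowel is not what conditions the rule; the final letter is.
"gudawzir" ends in -r. The stems ending in -r (bozdor → bozdorish, kovnarer → kovnarerish) add -ish.
The other pattern: stems ending in -p add -uv.
So gudawzir → gudawzirish.

gudawzirish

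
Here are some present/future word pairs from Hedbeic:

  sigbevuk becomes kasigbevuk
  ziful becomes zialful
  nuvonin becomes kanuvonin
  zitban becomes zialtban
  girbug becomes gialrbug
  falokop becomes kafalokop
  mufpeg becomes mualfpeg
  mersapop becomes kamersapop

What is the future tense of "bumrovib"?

"bumrovib" has 3 vowels. The stems with 3 vowels (falokop → kafalokop, sigbevuk → kasigbevuk, mersapop → kamersapop) add the prefix ka-.
So bumrovib → kabumrovib.

kabumrovib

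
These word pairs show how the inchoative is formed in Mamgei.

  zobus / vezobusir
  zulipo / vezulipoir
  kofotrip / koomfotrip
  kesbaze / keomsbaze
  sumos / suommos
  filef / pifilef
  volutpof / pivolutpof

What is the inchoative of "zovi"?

zobus and sumos both end in -s yet inflect differently (vezobusir, suommos), so the final letter is not what conditions the rule; the first letter is.
"zovi" begins with z-. The stems beginning with z- (zobus → vezobusir, zulipo → vezulipoir) add ve- … -ir around the stem.
So zovi → vezoviir.

vezoviir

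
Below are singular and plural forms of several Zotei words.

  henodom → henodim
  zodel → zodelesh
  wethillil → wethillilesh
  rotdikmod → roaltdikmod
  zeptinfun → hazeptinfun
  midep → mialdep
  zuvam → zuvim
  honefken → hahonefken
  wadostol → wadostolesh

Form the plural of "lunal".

lunalesh

"lunal" ends in -l. The stems ending in -l (wethillil → wethillilesh, wadostol → wadostolesh, zodel → zodelesh) add -esh.
So lunal → lunalesh.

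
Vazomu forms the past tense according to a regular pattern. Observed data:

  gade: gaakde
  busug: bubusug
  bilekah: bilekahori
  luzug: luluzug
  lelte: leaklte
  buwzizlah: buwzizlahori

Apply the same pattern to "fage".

faakge

"fage" ends in -e. The stems ending in -e (gade → gaakde, lelte → leaklte) insert -ak- after the first vowel.
The other patterns: stems ending in -g repeat the first consonant+vowel as a prefix; stems ending in -h add -ori.
So fage → faakge.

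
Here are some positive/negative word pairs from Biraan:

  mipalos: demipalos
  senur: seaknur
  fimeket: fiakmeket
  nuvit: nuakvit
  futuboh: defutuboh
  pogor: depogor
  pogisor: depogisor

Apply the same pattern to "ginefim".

giaknefim

pogor and senur both end in -r yet inflect differently (depogor, seaknur), so the final letter is not what conditions the rule; the last vowel is.
"ginefim" has last vowel 'i'. The one such stem in the data (nuvit → nuakvit) inserts -ak- after the first vowel (as do senur, fimeket), so the same rule applies.
The other pattern: stems whose last vowel is 'o' add the prefix de-.
So ginefim → giaknefim.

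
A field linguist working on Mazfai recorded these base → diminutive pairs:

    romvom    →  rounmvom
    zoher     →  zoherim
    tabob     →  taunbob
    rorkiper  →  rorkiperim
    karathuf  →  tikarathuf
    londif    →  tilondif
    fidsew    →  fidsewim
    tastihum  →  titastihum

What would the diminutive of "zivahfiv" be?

tastihum and romvom both end in -m yet inflect differently (titastihum, rounmvom), so the final letter is not what conditions the rule; the last vowel is.
"zivahfiv" has last vowel 'i'. The one such stem in the data (londif → tilondif) adds the prefix ti-, so the same rule applies.
The other patterns: stems whose last vowel is 'o' insert -un- after the first vowel; stems whose last vowel is 'e' add -im.
So zivahfiv → tizivahfiv.

tizivahfiv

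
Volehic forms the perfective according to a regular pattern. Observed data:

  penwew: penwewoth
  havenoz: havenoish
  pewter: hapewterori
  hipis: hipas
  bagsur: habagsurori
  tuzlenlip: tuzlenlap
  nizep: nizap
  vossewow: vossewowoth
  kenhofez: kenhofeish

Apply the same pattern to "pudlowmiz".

"pudlowmiz" ends in -z. The stems ending in -z (havenoz → havenoish, kenhofez → kenhofeish) drop the final letter and add -ish.
The other patterns: stems ending in -r add ha- … -ori around the stem; stems ending in -w add -oth; stems ending in -p or -s change the last vowel to 'a'.
So pudlowmiz → pudlowmiish.

pudlowmiish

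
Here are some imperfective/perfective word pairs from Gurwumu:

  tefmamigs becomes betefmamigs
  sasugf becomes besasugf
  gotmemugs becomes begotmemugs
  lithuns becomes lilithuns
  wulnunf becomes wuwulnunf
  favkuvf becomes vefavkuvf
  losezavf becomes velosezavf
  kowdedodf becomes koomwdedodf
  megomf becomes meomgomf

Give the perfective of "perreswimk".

peomrreswimk

tefmamigs and lithuns both end in -s yet inflect differently (betefmamigs, lilithuns), so the final letter is not what conditions the rule; the second-to-last letter is.
"perreswimk" has second-to-last letter 'm'. The one such stem in the data (megomf → meomgomf) inserts -om- after the first vowel (as does kowdedodf), so the same rule applies.
So perreswimk → peomrreswimk.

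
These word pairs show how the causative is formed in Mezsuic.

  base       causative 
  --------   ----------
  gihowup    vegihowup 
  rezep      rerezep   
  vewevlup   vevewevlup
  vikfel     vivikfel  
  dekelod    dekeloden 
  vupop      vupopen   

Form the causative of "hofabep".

hohofabep

vupop and vewevlup both end in -p yet inflect differently (vupopen, vevewevlup), so the final letter is not what conditions the rule; the last vowel is.
"hofabep" has last vowel 'e'. The stems whose last vowel is 'e' (vikfel → vivikfel, rezep → rerezep) repeat the first consonant+vowel as a prefix.
The other patterns: stems whose last vowel is 'o' add -en; stems whose last vowel is 'u' add the prefix ve-.
So hofabep → hohofabep.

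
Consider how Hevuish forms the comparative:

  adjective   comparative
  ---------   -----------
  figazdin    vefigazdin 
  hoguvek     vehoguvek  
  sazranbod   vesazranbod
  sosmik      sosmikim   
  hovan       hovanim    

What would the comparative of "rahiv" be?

rahivim

hoguvek and sosmik both end in -k yet inflect differently (vehoguvek, sosmikim), so the final letter is not what conditions the rule; the number of vowels is.
"rahiv" has 2 vowels. The stems with 2 vowels (sosmik → sosmikim, hovan → hovanim) add -im.
So rahiv → rahivim.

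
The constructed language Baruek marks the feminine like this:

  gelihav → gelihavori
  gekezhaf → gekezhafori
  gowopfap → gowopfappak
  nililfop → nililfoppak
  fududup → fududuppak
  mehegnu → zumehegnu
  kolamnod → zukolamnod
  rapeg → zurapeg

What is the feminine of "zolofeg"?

zuzolofeg

gelihav and gowopfap both have last vowel 'a' yet inflect differently (gelihavori, gowopfappak), so the last vowel is not what conditions the rule; the final letter is.
"zolofeg" ends in -g. The one such stem in the data (rapeg → zurapeg) adds the prefix zu-, so the same rule applies.
So zolofeg → zuzolofeg.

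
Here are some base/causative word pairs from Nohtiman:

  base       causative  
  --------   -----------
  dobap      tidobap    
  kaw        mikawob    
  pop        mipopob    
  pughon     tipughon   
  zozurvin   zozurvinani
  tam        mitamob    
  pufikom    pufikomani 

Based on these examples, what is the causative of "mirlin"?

"mirlin" has 2 vowels. The stems with 2 vowels (dobap → tidobap, pughon → tipughon) add the prefix ti-.
So mirlin → timirlin.

timirlin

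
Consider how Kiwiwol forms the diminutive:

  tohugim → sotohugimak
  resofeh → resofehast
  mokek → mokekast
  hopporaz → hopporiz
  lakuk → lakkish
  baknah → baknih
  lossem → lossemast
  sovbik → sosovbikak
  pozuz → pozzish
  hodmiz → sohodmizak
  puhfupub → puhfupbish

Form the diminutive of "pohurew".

pohurewast

sovbik and mokek both end in -k yet inflect differently (sosovbikak, mokekast), so the final letter is not what conditions the rule; the last vowel is.
"pohurew" has last vowel 'e'. The stems whose last vowel is 'e' (mokek → mokekast, resofeh → resofehast, lossem → lossemast) add -ast.
So pohurew → pohurewast.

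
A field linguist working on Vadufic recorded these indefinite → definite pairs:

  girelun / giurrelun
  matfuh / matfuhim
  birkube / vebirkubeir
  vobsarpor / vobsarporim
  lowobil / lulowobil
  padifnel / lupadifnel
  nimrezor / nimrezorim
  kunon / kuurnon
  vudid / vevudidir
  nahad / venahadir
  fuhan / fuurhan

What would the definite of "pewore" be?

vepeworeir

girelun and matfuh both have last vowel 'u' yet inflect differently (giurrelun, matfuhim), so the last vowel is not what conditions the rule; the final letter is.
"pewore" ends in -e. The one such stem in the data (birkube → vebirkubeir) adds ve- … -ir around the stem, so the same rule applies.
The other patterns: stems ending in -l add the prefix lu-; stems ending in -n insert -ur- after the first vowel; stems ending in -h or -r add -im.
So pewore → vepeworeir.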